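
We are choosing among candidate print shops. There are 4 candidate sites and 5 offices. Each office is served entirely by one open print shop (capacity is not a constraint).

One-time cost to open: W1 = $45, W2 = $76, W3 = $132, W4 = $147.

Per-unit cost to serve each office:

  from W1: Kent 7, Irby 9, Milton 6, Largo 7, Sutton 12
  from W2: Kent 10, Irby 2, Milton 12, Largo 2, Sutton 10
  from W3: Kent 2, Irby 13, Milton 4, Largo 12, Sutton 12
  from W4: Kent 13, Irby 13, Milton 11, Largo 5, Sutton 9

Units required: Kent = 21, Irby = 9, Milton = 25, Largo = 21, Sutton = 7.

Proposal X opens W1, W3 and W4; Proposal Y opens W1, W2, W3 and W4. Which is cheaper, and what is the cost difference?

Proposal Y is cheaper by 50.

Proposal X: {W1, W3, W4}: Kent→W3 2·21=42, Irby→W1 9·9=81, Milton→W3 4·25=100, Largo→W4 5·21=105, Sutton→W4 9·7=63. Service 391; fixed 324; total 715.
Proposal Y: {W1, W2, W3, W4}: Kent→W3 2·21=42, Irby→W2 2·9=18, Milton→W3 4·25=100, Largo→W2 2·21=42, Sutton→W4 9·7=63. Service 265; fixed 400; total 665.
Difference: |715 − 665| = 50.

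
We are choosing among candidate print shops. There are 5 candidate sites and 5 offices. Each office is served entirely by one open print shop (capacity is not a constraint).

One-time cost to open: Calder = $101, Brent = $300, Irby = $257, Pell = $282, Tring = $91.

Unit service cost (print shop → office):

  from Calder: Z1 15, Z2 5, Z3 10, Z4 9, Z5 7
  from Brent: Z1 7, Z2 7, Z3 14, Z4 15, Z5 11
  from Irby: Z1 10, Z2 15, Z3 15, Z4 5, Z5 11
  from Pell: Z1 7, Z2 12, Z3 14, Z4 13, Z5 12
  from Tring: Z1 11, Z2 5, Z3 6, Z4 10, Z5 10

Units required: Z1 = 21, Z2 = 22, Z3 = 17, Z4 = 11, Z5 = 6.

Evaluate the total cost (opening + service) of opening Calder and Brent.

Each office is assigned to its cheapest site among the open ones.
{Calder, Brent}: Z1→Brent 7·21=147, Z2→Calder 5·22=110, Z3→Calder 10·17=170, Z4→Calder 9·11=99, Z5→Calder 7·6=42. Service 568; fixed 401; total 969.

Total cost: 969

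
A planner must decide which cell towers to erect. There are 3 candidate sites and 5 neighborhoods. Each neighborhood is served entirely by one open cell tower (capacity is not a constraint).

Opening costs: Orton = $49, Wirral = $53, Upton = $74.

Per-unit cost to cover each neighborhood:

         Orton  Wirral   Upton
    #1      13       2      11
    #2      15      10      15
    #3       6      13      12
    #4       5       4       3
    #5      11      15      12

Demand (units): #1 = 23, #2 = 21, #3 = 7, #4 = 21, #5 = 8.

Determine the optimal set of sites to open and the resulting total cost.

Open Orton and Wirral; minimum total cost 572.

For any fixed open set, each neighborhood goes to its cheapest open site; total = fixed + service.
{Orton, Wirral}: #1→Wirral 2·23=46, #2→Wirral 10·21=210, #3→Orton 6·7=42, #4→Wirral 4·21=84, #5→Orton 11·8=88. Service 470; fixed 102; total 572.
{Wirral}: service 551 + fixed 53 = 604
{Orton, Wirral, Upton}: #1→Wirral 2·23=46, #2→Wirral 10·21=210, #3→Orton 6·7=42, #4→Upton 3·21=63, #5→Orton 11·8=88. Service 449; fixed 176; total 625.
{Orton}: #1→Orton 13·23=299, #2→Orton 15·21=315, #3→Orton 6·7=42, #4→Orton 5·21=105, #5→Orton 11·8=88. Service 849; fixed 49; total 898.
(All 7 nonempty subsets were checked; Orton and Wirral is lowest.)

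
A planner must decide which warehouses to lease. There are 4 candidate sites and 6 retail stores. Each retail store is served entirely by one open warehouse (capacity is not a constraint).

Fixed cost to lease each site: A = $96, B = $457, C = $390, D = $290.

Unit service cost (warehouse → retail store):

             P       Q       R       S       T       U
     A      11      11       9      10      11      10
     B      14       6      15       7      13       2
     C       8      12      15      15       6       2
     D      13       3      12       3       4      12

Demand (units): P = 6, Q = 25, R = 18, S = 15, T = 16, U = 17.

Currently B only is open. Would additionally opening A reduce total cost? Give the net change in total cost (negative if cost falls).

Current service cost with {B}: 851.
Adding A: each retail store re-picks its cheapest; new service cost 693, saving 158.
Extra fixed cost: 96. Net change = 96 − 158 = -62.
(Totals: 1308 → 1246.)

Yes — net change −62 (cost falls by 62).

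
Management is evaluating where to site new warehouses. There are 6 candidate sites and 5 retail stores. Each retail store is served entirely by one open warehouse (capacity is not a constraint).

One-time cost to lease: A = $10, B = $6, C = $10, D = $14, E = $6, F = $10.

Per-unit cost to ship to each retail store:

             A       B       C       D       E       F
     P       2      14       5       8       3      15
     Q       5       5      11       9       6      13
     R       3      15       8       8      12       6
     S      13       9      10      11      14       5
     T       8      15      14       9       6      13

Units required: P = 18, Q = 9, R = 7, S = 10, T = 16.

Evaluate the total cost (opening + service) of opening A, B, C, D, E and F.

Each retail store is assigned to its cheapest site among the open ones.
{A, B, C, D, E, F}: P→A 2·18=36, Q→A 5·9=45, R→A 3·7=21, S→F 5·10=50, T→E 6·16=96. Service 248; fixed 56; total 304.

Total cost: 304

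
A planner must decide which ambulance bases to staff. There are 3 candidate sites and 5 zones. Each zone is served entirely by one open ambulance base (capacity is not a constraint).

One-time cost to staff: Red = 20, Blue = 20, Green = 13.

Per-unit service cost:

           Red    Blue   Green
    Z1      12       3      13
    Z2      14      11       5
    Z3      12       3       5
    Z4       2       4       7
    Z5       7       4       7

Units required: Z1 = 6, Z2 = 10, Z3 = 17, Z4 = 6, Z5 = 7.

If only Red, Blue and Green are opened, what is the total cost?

Each zone is assigned to its cheapest site among the open ones.
{Red, Blue, Green}: Z1→Blue 3·6=18, Z2→Green 5·10=50, Z3→Blue 3·17=51, Z4→Red 2·6=12, Z5→Blue 4·7=28. Service 159; fixed 53; total 212.

Total cost: 212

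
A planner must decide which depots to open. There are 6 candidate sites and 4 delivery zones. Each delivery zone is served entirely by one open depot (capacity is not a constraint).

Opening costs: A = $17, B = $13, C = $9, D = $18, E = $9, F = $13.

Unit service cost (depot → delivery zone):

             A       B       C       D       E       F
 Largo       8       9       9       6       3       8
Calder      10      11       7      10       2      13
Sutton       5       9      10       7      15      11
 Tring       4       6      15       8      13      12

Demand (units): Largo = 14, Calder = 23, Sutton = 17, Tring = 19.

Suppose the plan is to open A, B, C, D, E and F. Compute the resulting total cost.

Total cost: 328

Each delivery zone is assigned to its cheapest site among the open ones.
{A, B, C, D, E, F}: Largo→E 3·14=42, Calder→E 2·23=46, Sutton→A 5·17=85, Tring→A 4·19=76. Service 249; fixed 79; total 328.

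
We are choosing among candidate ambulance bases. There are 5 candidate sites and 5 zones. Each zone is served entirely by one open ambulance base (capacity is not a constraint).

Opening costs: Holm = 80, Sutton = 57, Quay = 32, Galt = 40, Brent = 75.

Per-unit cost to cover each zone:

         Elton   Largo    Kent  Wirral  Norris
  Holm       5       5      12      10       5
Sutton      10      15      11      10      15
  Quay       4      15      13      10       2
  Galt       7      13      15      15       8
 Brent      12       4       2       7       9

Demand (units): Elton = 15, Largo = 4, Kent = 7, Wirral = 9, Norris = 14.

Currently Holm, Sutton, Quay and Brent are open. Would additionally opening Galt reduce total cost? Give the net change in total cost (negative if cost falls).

No — net change +40 (cost rises by 40).

Current service cost with {Holm, Sutton, Quay, Brent}: 181.
Adding Galt: each zone re-picks its cheapest; new service cost 181, saving 0.
Extra fixed cost: 40. Net change = 40 − 0 = 40.
(Totals: 425 → 465.)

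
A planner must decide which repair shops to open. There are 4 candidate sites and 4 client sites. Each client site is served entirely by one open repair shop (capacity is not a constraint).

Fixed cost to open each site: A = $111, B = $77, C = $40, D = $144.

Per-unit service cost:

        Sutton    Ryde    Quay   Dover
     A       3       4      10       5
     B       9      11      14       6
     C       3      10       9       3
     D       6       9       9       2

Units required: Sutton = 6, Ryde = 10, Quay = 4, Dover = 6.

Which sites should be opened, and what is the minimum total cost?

Open C only; minimum total cost 212.

For any fixed open set, each client site goes to its cheapest open site; total = fixed + service.
{C}: Sutton→C 3·6=18, Ryde→C 10·10=100, Quay→C 9·4=36, Dover→C 3·6=18. Service 172; fixed 40; total 212.
{A}: service 128 + fixed 111 = 239
{A, C}: service 112 + fixed 151 = 263
{A, B, C, D}: service 106 + fixed 372 = 478
No other subset beats 212.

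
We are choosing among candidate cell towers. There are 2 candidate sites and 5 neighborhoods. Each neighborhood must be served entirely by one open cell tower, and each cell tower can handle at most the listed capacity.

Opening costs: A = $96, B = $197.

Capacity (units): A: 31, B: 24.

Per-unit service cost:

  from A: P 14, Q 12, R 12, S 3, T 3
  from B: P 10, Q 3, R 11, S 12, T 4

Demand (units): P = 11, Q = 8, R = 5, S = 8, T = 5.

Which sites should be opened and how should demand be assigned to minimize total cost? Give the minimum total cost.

Minimum total cost: 521

Open {A, B}: P→B 10·11=110, Q→B 3·8=24, R→B 11·5=55, S→A 3·8=24, T→A 3·5=15.
Loads: A carries 13/31, B carries 24/24. Service 228; fixed 293; total 521.
Next best feasible plan costs 526.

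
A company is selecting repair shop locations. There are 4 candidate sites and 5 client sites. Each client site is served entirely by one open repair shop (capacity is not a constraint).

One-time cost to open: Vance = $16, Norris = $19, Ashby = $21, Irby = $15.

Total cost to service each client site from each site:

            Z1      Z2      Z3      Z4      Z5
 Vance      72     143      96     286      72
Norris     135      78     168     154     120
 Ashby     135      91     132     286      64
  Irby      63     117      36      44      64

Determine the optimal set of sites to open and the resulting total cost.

For any fixed open set, each client site goes to its cheapest open site; total = fixed + service.
{Norris, Irby}: Z1→Irby 63, Z2→Norris 78, Z3→Irby 36, Z4→Irby 44, Z5→Irby 64. Service 285; fixed 34; total 319.
{Ashby, Irby}: service 298 + fixed 36 = 334
{Vance, Norris, Irby}: service 285 + fixed 50 = 335
{Vance, Norris, Ashby, Irby}: service 285 + fixed 71 = 356
No other subset beats 319.

Open Norris and Irby; minimum total cost 319.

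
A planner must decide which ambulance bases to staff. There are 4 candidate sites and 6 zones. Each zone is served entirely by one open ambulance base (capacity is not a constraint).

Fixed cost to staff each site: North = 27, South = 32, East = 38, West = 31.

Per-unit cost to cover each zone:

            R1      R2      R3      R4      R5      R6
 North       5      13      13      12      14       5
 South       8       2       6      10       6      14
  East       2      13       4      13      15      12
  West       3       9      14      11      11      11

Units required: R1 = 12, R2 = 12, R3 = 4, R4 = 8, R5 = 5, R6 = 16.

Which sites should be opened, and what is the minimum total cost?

For any fixed open set, each zone goes to its cheapest open site; total = fixed + service.
{North, South, East}: R1→East 2·12=24, R2→South 2·12=24, R3→East 4·4=16, R4→South 10·8=80, R5→South 6·5=30, R6→North 5·16=80. Service 254; fixed 97; total 351.
{North, South}: service 298 + fixed 59 = 357
{North, South, West}: R1→West 3·12=36, R2→South 2·12=24, R3→South 6·4=24, R4→South 10·8=80, R5→South 6·5=30, R6→North 5·16=80. Service 274; fixed 90; total 364.
{North, South, East, West}: service 254 + fixed 128 = 382
(All 15 nonempty subsets were checked; North, South and East is lowest.)

Open North, South and East; minimum total cost 351.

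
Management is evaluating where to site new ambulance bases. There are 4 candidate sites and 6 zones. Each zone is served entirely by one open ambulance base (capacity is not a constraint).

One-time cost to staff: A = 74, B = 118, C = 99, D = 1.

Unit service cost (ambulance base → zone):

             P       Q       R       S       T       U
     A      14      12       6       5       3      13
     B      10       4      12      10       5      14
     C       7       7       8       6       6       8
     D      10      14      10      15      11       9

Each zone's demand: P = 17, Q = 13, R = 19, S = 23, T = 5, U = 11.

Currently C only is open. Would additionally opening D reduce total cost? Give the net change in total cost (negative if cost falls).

Current service cost with {C}: 618.
Adding D: each zone re-picks its cheapest; new service cost 618, saving 0.
Extra fixed cost: 1. Net change = 1 − 0 = 1.
(Totals: 717 → 718.)

No — net change +1 (cost rises by 1).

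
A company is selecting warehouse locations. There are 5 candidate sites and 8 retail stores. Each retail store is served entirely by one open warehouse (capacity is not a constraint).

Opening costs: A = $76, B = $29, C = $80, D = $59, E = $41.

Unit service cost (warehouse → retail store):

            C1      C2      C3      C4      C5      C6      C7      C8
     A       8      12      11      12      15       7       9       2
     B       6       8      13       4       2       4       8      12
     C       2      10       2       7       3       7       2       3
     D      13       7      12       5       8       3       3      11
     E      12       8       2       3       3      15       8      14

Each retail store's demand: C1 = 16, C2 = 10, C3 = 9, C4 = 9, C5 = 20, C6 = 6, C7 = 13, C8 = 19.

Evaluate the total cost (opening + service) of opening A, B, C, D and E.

Total cost: 554

Each retail store is assigned to its cheapest site among the open ones.
{A, B, C, D, E}: C1→C 2·16=32, C2→D 7·10=70, C3→C 2·9=18, C4→E 3·9=27, C5→B 2·20=40, C6→D 3·6=18, C7→C 2·13=26, C8→A 2·19=38. Service 269; fixed 285; total 554.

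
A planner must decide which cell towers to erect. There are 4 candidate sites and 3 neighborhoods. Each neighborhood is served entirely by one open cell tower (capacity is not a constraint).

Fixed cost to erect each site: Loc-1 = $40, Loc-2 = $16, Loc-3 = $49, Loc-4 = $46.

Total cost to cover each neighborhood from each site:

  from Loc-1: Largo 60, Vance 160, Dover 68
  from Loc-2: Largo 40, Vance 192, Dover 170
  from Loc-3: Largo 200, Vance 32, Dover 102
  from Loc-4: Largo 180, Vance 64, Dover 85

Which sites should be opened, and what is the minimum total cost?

For any fixed open set, each neighborhood goes to its cheapest open site; total = fixed + service.
{Loc-2, Loc-3}: Largo→Loc-2 40, Vance→Loc-3 32, Dover→Loc-3 102. Service 174; fixed 65; total 239.
{Loc-1, Loc-2, Loc-3}: Largo→Loc-2 40, Vance→Loc-3 32, Dover→Loc-1 68. Service 140; fixed 105; total 245.
{Loc-1, Loc-3}: service 160 + fixed 89 = 249
{Loc-1, Loc-2, Loc-3, Loc-4}: service 140 + fixed 151 = 291
No other subset beats 239.

Open Loc-2 and Loc-3; minimum total cost 239.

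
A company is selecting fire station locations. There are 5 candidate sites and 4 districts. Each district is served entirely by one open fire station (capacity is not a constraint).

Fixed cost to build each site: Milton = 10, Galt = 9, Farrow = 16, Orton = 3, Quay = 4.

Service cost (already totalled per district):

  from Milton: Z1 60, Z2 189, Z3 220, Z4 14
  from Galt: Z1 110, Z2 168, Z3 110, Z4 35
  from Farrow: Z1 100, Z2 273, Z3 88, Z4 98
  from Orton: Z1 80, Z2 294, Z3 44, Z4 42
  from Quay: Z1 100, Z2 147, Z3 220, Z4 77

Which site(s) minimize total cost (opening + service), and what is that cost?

For any fixed open set, each district goes to its cheapest open site; total = fixed + service.
{Milton, Orton, Quay}: Z1→Milton 60, Z2→Quay 147, Z3→Orton 44, Z4→Milton 14. Service 265; fixed 17; total 282.
{Milton, Galt, Orton, Quay}: Z1→Milton 60, Z2→Quay 147, Z3→Orton 44, Z4→Milton 14. Service 265; fixed 26; total 291.
{Milton, Farrow, Orton, Quay}: service 265 + fixed 33 = 298
{Milton, Galt, Farrow, Orton, Quay}: service 265 + fixed 42 = 307
No other subset beats 282.

Open Milton, Orton and Quay; minimum total cost 282.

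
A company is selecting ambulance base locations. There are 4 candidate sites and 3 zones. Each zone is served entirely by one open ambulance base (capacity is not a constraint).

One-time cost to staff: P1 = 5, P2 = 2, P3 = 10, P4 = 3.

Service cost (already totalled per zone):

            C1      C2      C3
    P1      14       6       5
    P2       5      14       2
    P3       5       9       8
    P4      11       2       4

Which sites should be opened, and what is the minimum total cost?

For any fixed open set, each zone goes to its cheapest open site; total = fixed + service.
{P2, P4}: C1→P2 5, C2→P4 2, C3→P2 2. Service 9; fixed 5; total 14.
{P1, P2, P4}: service 9 + fixed 10 = 19
{P1, P2}: C1→P2 5, C2→P1 6, C3→P2 2. Service 13; fixed 7; total 20.
{P1, P2, P3, P4}: service 9 + fixed 20 = 29
No other subset beats 14.

Open P2 and P4; minimum total cost 14.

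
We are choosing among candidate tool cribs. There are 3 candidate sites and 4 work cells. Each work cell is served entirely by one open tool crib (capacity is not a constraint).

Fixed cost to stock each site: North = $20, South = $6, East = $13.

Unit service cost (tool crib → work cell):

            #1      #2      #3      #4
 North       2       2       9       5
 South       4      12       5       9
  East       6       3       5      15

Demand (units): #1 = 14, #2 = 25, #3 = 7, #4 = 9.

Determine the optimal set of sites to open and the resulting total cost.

Open North and South; minimum total cost 184.

For any fixed open set, each work cell goes to its cheapest open site; total = fixed + service.
{North, South}: #1→North 2·14=28, #2→North 2·25=50, #3→South 5·7=35, #4→North 5·9=45. Service 158; fixed 26; total 184.
{North, East}: #1→North 2·14=28, #2→North 2·25=50, #3→East 5·7=35, #4→North 5·9=45. Service 158; fixed 33; total 191.
{North, South, East}: #1→North 2·14=28, #2→North 2·25=50, #3→South 5·7=35, #4→North 5·9=45. Service 158; fixed 39; total 197.
{South}: #1→South 4·14=56, #2→South 12·25=300, #3→South 5·7=35, #4→South 9·9=81. Service 472; fixed 6; total 478.
No other subset beats 184.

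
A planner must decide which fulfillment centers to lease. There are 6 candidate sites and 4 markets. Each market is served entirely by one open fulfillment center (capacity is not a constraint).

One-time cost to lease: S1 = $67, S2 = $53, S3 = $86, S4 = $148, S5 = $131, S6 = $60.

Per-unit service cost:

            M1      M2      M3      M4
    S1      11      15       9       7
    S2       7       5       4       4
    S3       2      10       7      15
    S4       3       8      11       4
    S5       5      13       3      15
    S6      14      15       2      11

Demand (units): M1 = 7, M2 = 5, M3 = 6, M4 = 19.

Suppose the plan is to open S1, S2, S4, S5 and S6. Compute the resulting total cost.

Total cost: 593

Each market is assigned to its cheapest site among the open ones.
{S1, S2, S4, S5, S6}: M1→S4 3·7=21, M2→S2 5·5=25, M3→S6 2·6=12, M4→S2 4·19=76. Service 134; fixed 459; total 593.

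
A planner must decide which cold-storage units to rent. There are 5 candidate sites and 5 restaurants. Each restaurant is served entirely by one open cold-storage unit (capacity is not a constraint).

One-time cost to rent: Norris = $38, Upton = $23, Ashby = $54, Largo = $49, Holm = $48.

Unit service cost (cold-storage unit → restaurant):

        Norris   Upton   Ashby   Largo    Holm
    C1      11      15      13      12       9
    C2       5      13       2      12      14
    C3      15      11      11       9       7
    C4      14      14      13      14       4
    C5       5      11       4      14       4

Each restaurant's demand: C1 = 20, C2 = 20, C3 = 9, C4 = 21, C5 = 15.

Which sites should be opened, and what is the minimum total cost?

For any fixed open set, each restaurant goes to its cheapest open site; total = fixed + service.
{Ashby, Holm}: C1→Holm 9·20=180, C2→Ashby 2·20=40, C3→Holm 7·9=63, C4→Holm 4·21=84, C5→Ashby 4·15=60. Service 427; fixed 102; total 529.
{Upton, Ashby, Holm}: service 427 + fixed 125 = 552
{Norris, Ashby, Holm}: service 427 + fixed 140 = 567
{Norris, Upton, Ashby, Largo, Holm}: service 427 + fixed 212 = 639
No other subset beats 529.

Open Ashby and Holm; minimum total cost 529.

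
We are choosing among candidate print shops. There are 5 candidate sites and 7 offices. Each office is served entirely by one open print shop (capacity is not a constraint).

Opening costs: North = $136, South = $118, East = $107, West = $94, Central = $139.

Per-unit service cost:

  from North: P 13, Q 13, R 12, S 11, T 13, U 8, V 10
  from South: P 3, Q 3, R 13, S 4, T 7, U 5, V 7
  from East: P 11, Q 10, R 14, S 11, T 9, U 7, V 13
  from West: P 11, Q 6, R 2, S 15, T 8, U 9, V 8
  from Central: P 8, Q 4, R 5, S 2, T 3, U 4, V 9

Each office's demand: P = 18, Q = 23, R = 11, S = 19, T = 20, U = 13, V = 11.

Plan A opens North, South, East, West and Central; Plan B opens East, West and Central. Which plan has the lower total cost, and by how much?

Plan B is cheaper by 130.

Plan A: {North, South, East, West, Central}: P→South 3·18=54, Q→South 3·23=69, R→West 2·11=22, S→Central 2·19=38, T→Central 3·20=60, U→Central 4·13=52, V→South 7·11=77. Service 372; fixed 594; total 966.
Plan B: {East, West, Central}: P→Central 8·18=144, Q→Central 4·23=92, R→West 2·11=22, S→Central 2·19=38, T→Central 3·20=60, U→Central 4·13=52, V→West 8·11=88. Service 496; fixed 340; total 836.
Difference: |966 − 836| = 130.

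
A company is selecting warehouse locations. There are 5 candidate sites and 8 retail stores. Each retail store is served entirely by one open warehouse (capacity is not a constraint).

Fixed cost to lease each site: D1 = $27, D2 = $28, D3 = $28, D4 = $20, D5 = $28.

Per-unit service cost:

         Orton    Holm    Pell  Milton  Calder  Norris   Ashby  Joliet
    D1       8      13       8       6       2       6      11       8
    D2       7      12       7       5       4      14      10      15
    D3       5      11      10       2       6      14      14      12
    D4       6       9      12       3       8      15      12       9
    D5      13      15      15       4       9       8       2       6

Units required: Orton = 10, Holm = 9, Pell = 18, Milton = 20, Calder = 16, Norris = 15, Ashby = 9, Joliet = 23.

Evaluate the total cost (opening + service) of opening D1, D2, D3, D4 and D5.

Each retail store is assigned to its cheapest site among the open ones.
{D1, D2, D3, D4, D5}: Orton→D3 5·10=50, Holm→D4 9·9=81, Pell→D2 7·18=126, Milton→D3 2·20=40, Calder→D1 2·16=32, Norris→D1 6·15=90, Ashby→D5 2·9=18, Joliet→D5 6·23=138. Service 575; fixed 131; total 706.

Total cost: 706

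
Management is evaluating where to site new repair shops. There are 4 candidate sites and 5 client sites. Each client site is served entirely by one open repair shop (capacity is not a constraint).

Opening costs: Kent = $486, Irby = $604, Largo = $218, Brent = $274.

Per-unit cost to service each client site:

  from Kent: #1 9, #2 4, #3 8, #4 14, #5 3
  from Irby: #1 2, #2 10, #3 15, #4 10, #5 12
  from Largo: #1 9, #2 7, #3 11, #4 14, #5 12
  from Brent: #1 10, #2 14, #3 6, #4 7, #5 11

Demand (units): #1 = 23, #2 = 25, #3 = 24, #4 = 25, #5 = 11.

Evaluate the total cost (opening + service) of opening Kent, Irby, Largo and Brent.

Total cost: 2080

Each client site is assigned to its cheapest site among the open ones.
{Kent, Irby, Largo, Brent}: #1→Irby 2·23=46, #2→Kent 4·25=100, #3→Brent 6·24=144, #4→Brent 7·25=175, #5→Kent 3·11=33. Service 498; fixed 1582; total 2080.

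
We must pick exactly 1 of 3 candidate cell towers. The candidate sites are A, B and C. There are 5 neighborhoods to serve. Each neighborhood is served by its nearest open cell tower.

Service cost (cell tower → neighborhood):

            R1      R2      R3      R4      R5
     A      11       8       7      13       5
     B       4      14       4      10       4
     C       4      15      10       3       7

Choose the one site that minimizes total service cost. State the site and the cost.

With exactly 1 open, each neighborhood uses its cheapest among the chosen.
{B}: R1→B 4, R2→B 14, R3→B 4, R4→B 10, R5→B 4. Service cost 36.
{C}: service cost 39
{A}: service cost 44
Among all 3 size-1 choices, {B} is lowest.

Choose B only; total service cost 36.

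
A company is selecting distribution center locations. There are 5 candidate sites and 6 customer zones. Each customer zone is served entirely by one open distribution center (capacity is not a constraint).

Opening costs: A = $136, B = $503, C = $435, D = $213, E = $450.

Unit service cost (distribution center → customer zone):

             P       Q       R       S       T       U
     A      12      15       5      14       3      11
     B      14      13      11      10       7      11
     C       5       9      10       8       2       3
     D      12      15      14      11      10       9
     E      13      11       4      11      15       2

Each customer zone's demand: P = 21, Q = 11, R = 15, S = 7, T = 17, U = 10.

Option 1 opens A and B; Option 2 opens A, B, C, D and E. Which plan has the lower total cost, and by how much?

Option 1 is cheaper by 771.

Option 1: {A, B}: P→A 12·21=252, Q→B 13·11=143, R→A 5·15=75, S→B 10·7=70, T→A 3·17=51, U→A 11·10=110. Service 701; fixed 639; total 1340.
Option 2: {A, B, C, D, E}: P→C 5·21=105, Q→C 9·11=99, R→E 4·15=60, S→C 8·7=56, T→C 2·17=34, U→E 2·10=20. Service 374; fixed 1737; total 2111.
Difference: |1340 − 2111| = 771.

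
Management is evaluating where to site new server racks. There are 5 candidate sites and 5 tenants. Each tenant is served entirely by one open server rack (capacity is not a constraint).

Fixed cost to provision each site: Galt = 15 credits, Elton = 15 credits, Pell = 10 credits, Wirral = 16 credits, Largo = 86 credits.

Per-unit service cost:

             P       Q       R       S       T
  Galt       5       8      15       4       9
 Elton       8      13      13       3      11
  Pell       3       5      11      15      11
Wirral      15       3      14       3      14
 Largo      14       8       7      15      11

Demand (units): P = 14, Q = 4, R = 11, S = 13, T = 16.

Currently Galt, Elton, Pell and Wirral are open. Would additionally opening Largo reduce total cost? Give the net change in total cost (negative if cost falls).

No — net change +42 (cost rises by 42).

Current service cost with {Galt, Elton, Pell, Wirral}: 358.
Adding Largo: each tenant re-picks its cheapest; new service cost 314, saving 44.
Extra fixed cost: 86. Net change = 86 − 44 = 42.
(Totals: 414 → 456.)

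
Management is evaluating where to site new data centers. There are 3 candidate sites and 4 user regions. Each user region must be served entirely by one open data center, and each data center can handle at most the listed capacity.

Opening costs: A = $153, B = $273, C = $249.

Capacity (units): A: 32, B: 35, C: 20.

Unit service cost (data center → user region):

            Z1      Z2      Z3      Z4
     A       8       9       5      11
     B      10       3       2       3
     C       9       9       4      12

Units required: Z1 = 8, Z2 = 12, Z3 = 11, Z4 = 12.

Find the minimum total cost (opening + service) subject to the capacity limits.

Open {A, B}: Z1→A 8·8=64, Z2→B 3·12=36, Z3→B 2·11=22, Z4→B 3·12=36.
Loads: A carries 8/32, B carries 35/35. Service 158; fixed 426; total 584.
Next best feasible plan costs 617.

Minimum total cost: 584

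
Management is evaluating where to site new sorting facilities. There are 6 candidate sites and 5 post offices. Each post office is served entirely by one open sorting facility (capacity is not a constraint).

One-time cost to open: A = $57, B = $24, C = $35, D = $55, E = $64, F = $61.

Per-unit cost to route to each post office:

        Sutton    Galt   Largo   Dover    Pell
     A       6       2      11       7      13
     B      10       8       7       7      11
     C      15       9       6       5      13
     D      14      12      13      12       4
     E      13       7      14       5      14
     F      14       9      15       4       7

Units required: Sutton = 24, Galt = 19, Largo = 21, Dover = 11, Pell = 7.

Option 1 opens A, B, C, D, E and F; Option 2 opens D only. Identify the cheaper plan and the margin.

Option 1 is cheaper by 376.

Option 1: {A, B, C, D, E, F}: Sutton→A 6·24=144, Galt→A 2·19=38, Largo→C 6·21=126, Dover→F 4·11=44, Pell→D 4·7=28. Service 380; fixed 296; total 676.
Option 2: {D}: Sutton→D 14·24=336, Galt→D 12·19=228, Largo→D 13·21=273, Dover→D 12·11=132, Pell→D 4·7=28. Service 997; fixed 55; total 1052.
Difference: |676 − 1052| = 376.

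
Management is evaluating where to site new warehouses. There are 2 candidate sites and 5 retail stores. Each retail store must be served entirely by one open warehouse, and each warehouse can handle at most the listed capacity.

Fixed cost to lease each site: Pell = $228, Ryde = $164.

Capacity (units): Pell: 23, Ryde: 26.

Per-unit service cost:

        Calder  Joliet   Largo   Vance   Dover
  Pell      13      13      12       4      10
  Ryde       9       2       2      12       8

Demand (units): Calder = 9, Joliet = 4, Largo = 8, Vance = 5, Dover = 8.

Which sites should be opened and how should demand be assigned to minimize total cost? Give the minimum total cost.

Open {Pell, Ryde}: Calder→Ryde 9·9=81, Joliet→Ryde 2·4=8, Largo→Ryde 2·8=16, Vance→Pell 4·5=20, Dover→Pell 10·8=80.
Loads: Pell carries 13/23, Ryde carries 21/26. Service 205; fixed 392; total 597.
Next best feasible plan costs 617.

Minimum total cost: 597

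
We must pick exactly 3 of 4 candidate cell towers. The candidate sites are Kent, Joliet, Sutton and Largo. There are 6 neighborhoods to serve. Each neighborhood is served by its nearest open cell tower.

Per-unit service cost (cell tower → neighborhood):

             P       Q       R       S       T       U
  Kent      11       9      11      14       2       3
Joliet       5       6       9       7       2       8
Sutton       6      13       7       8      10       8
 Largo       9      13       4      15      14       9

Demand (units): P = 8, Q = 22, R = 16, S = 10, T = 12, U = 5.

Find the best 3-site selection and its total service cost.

With exactly 3 open, each neighborhood uses its cheapest among the chosen.
{Kent, Joliet, Largo}: P→Joliet 5·8=40, Q→Joliet 6·22=132, R→Largo 4·16=64, S→Joliet 7·10=70, T→Kent 2·12=24, U→Kent 3·5=15. Service cost 345.
{Joliet, Sutton, Largo}: service cost 370
{Kent, Joliet, Sutton}: service cost 393
Among all 4 size-3 choices, {Kent, Joliet, Largo} is lowest.

Choose Kent, Joliet and Largo; total service cost 345.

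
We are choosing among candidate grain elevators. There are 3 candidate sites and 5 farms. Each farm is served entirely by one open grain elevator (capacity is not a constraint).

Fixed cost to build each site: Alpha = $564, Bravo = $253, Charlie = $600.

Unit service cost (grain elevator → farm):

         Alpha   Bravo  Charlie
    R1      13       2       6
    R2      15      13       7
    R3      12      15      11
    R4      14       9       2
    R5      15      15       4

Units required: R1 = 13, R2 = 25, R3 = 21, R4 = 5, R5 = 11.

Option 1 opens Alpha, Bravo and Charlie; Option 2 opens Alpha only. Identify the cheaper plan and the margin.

Option 1: {Alpha, Bravo, Charlie}: R1→Bravo 2·13=26, R2→Charlie 7·25=175, R3→Charlie 11·21=231, R4→Charlie 2·5=10, R5→Charlie 4·11=44. Service 486; fixed 1417; total 1903.
Option 2: {Alpha}: R1→Alpha 13·13=169, R2→Alpha 15·25=375, R3→Alpha 12·21=252, R4→Alpha 14·5=70, R5→Alpha 15·11=165. Service 1031; fixed 564; total 1595.
Difference: |1903 − 1595| = 308.

Option 2 is cheaper by 308.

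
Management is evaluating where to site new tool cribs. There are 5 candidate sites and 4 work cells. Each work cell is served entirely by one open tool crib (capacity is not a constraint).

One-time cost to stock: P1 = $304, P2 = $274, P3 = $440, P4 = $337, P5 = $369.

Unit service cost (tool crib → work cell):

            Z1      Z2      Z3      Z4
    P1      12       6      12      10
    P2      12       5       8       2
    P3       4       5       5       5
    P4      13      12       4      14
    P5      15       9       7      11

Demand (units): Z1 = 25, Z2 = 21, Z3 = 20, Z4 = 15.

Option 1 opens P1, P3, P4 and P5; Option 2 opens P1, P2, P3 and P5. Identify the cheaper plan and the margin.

Option 1: {P1, P3, P4, P5}: Z1→P3 4·25=100, Z2→P3 5·21=105, Z3→P4 4·20=80, Z4→P3 5·15=75. Service 360; fixed 1450; total 1810.
Option 2: {P1, P2, P3, P5}: Z1→P3 4·25=100, Z2→P2 5·21=105, Z3→P3 5·20=100, Z4→P2 2·15=30. Service 335; fixed 1387; total 1722.
Difference: |1810 − 1722| = 88.

Option 2 is cheaper by 88.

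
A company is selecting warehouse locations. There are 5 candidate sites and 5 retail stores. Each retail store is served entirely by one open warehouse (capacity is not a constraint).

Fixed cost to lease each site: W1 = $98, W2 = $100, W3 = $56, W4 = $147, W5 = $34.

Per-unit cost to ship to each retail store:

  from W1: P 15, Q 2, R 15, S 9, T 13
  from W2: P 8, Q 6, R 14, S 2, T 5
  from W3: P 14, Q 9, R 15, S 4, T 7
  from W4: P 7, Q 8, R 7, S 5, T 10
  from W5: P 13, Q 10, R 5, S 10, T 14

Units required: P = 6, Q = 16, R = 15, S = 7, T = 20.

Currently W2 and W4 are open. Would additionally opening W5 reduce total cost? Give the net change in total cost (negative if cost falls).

No — net change +4 (cost rises by 4).

Current service cost with {W2, W4}: 357.
Adding W5: each retail store re-picks its cheapest; new service cost 327, saving 30.
Extra fixed cost: 34. Net change = 34 − 30 = 4.
(Totals: 604 → 608.)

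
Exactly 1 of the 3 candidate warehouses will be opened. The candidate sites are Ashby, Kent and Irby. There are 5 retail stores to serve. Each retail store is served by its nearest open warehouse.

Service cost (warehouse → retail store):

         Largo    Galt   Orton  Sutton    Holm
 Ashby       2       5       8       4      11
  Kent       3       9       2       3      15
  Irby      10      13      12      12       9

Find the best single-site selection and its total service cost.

Choose Ashby only; total service cost 30.

With exactly 1 open, each retail store uses its cheapest among the chosen.
{Ashby}: Largo→Ashby 2, Galt→Ashby 5, Orton→Ashby 8, Sutton→Ashby 4, Holm→Ashby 11. Service cost 30.
{Kent}: service cost 32
{Irby}: service cost 56
Among all 3 size-1 choices, {Ashby} is lowest.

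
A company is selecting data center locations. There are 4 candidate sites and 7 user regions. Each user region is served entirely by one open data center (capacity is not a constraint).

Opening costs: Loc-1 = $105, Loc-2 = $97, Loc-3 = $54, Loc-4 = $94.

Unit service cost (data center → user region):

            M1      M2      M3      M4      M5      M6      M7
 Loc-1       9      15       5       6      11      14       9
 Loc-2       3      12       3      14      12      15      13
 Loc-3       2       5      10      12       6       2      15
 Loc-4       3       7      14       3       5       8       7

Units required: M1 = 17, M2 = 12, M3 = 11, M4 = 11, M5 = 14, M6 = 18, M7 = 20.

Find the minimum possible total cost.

For any fixed open set, each user region goes to its cheapest open site; total = fixed + service.
{Loc-3, Loc-4}: M1→Loc-3 2·17=34, M2→Loc-3 5·12=60, M3→Loc-3 10·11=110, M4→Loc-4 3·11=33, M5→Loc-4 5·14=70, M6→Loc-3 2·18=36, M7→Loc-4 7·20=140. Service 483; fixed 148; total 631.
{Loc-2, Loc-3, Loc-4}: M1→Loc-3 2·17=34, M2→Loc-3 5·12=60, M3→Loc-2 3·11=33, M4→Loc-4 3·11=33, M5→Loc-4 5·14=70, M6→Loc-3 2·18=36, M7→Loc-4 7·20=140. Service 406; fixed 245; total 651.
{Loc-1, Loc-3}: service 515 + fixed 159 = 674
{Loc-1, Loc-2, Loc-3, Loc-4}: service 406 + fixed 350 = 756
No other subset beats 631.

Minimum total cost: 631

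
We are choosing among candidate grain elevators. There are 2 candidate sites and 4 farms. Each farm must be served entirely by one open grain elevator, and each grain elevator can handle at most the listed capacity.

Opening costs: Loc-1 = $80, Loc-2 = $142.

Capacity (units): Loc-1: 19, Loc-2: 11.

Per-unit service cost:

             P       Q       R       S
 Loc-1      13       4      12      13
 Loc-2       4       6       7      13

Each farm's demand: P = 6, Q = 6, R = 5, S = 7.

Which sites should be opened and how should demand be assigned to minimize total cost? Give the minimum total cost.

Open {Loc-1, Loc-2}: P→Loc-2 4·6=24, Q→Loc-1 4·6=24, R→Loc-2 7·5=35, S→Loc-1 13·7=91.
Loads: Loc-1 carries 13/19, Loc-2 carries 11/11. Service 174; fixed 222; total 396.
Next best feasible plan costs 421.

Minimum total cost: 396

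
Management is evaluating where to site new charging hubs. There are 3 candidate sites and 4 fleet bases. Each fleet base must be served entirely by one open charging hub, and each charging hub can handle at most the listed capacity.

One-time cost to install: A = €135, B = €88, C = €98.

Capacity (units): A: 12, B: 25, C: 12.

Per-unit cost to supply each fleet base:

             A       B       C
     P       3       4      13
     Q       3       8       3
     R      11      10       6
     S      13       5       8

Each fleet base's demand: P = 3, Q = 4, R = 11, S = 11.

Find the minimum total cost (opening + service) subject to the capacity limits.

Minimum total cost: 351

Open {B, C}: P→B 4·3=12, Q→B 8·4=32, R→C 6·11=66, S→B 5·11=55.
Loads: B carries 18/25, C carries 11/12. Service 165; fixed 186; total 351.
Next best feasible plan costs 375.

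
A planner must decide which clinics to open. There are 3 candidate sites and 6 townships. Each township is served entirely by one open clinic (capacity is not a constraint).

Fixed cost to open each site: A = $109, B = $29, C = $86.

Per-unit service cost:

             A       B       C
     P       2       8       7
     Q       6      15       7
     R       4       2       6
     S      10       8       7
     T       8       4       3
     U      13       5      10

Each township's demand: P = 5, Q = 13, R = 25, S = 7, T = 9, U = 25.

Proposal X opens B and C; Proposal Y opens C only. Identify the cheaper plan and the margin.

Proposal X is cheaper by 196.

Proposal X: {B, C}: P→C 7·5=35, Q→C 7·13=91, R→B 2·25=50, S→C 7·7=49, T→C 3·9=27, U→B 5·25=125. Service 377; fixed 115; total 492.
Proposal Y: {C}: P→C 7·5=35, Q→C 7·13=91, R→C 6·25=150, S→C 7·7=49, T→C 3·9=27, U→C 10·25=250. Service 602; fixed 86; total 688.
Difference: |492 − 688| = 196.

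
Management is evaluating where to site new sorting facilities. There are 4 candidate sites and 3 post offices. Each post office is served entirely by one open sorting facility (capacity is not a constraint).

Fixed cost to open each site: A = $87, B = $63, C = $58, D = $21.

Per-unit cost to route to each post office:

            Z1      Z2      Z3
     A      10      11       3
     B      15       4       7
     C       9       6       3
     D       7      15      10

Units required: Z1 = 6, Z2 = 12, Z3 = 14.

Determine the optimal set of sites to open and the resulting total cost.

For any fixed open set, each post office goes to its cheapest open site; total = fixed + service.
{C}: Z1→C 9·6=54, Z2→C 6·12=72, Z3→C 3·14=42. Service 168; fixed 58; total 226.
{C, D}: service 156 + fixed 79 = 235
{B, C}: service 144 + fixed 121 = 265
{A, B, C, D}: service 132 + fixed 229 = 361
(All 15 nonempty subsets were checked; C only is lowest.)

Open C only; minimum total cost 226.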